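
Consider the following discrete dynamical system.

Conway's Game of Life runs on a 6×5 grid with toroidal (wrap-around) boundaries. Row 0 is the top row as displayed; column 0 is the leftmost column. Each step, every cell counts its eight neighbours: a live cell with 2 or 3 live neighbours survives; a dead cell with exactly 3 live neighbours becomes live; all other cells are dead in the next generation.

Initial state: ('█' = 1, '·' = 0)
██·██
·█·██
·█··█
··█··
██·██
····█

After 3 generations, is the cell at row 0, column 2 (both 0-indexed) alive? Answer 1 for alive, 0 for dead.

[0] ██·██
·█·██
·█··█
··█··
██·██
····█
[1] ·█···
·█···
·█··█
··█··
█████
·····
[2] ·····
·██··
███··
·····
█████
···██
[3] ··██·
█·█··
█·█··
·····
███··
·█···

1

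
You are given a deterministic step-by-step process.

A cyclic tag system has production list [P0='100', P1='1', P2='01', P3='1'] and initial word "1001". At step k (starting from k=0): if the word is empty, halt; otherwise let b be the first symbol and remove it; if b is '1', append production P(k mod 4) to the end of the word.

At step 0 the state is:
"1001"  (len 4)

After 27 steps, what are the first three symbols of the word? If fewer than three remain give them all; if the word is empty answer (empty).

110

0) "1001"  (len 4)
1) "001100"  (len 6)
2) "01100"  (len 5)
3) "1100"  (len 4)
4) "1001"  (len 4)
5) "001100"  (len 6)
6) "01100"  (len 5)
7) "1100"  (len 4)
8) "1001"  (len 4)
9) "001100"  (len 6)
10) "01100"  (len 5)
11) "1100"  (len 4)
12) "1001"  (len 4)
13) "001100"  (len 6)
14) "01100"  (len 5)
15) "1100"  (len 4)
16) "1001"  (len 4)
17) "001100"  (len 6)
18) "01100"  (len 5)
19) "1100"  (len 4)
20) "1001"  (len 4)
21) "001100"  (len 6)
22) "01100"  (len 5)
23) "1100"  (len 4)
24) "1001"  (len 4)
25) "001100"  (len 6)
26) "01100"  (len 5)
27) "1100"  (len 4)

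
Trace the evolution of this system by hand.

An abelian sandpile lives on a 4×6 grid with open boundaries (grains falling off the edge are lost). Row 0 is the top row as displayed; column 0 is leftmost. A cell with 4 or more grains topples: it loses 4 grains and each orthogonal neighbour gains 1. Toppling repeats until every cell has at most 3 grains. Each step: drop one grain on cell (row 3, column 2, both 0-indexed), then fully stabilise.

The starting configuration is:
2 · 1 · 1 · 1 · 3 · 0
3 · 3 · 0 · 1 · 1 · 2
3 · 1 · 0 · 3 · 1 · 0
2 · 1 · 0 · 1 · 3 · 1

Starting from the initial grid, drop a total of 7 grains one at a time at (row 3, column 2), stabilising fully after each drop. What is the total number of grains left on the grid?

40

step 0: 2 · 1 · 1 · 1 · 3 · 0
3 · 3 · 0 · 1 · 1 · 2
3 · 1 · 0 · 3 · 1 · 0
2 · 1 · 0 · 1 · 3 · 1
step 1: 2 · 1 · 1 · 1 · 3 · 0
3 · 3 · 0 · 1 · 1 · 2
3 · 1 · 0 · 3 · 1 · 0
2 · 1 · 1 · 1 · 3 · 1
step 2: 2 · 1 · 1 · 1 · 3 · 0
3 · 3 · 0 · 1 · 1 · 2
3 · 1 · 0 · 3 · 1 · 0
2 · 1 · 2 · 1 · 3 · 1
step 3: 2 · 1 · 1 · 1 · 3 · 0
3 · 3 · 0 · 1 · 1 · 2
3 · 1 · 0 · 3 · 1 · 0
2 · 1 · 3 · 1 · 3 · 1
step 4: 2 · 1 · 1 · 1 · 3 · 0
3 · 3 · 0 · 1 · 1 · 2
3 · 1 · 1 · 3 · 1 · 0
2 · 2 · 0 · 2 · 3 · 1
step 5: 2 · 1 · 1 · 1 · 3 · 0
3 · 3 · 0 · 1 · 1 · 2
3 · 1 · 1 · 3 · 1 · 0
2 · 2 · 1 · 2 · 3 · 1
step 6: 2 · 1 · 1 · 1 · 3 · 0
3 · 3 · 0 · 1 · 1 · 2
3 · 1 · 1 · 3 · 1 · 0
2 · 2 · 2 · 2 · 3 · 1
step 7: 2 · 1 · 1 · 1 · 3 · 0
3 · 3 · 0 · 1 · 1 · 2
3 · 1 · 1 · 3 · 1 · 0
2 · 2 · 3 · 2 · 3 · 1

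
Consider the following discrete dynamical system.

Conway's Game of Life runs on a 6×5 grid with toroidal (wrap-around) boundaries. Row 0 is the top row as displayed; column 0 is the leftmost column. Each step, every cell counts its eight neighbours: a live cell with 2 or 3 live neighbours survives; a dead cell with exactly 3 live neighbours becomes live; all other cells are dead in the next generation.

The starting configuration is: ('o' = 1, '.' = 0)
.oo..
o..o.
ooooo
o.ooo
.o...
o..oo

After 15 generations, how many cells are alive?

k=0  .oo..
o..o.
ooooo
o.ooo
.o...
o..oo
k=1  .oo..
.....
.....
.....
.o...
o..oo
k=2  ooooo
.....
.....
.....
o...o
o..oo
k=3  .oo..
ooooo
.....
.....
o..o.
.....
k=4  ....o
o..oo
ooooo
.....
.....
.oo..
k=5  .oo.o
.....
.oo..
ooooo
.....
.....
k=6  .....
o..o.
....o
o..oo
ooooo
.....
k=7  .....
....o
.....
.....
.oo..
ooooo
k=8  .oo..
.....
.....
.....
....o
o..oo
k=9  ooooo
.....
.....
.....
o..oo
ooooo
k=10  .....
ooooo
.....
....o
.....
.....
k=11  ooooo
ooooo
.oo..
.....
.....
.....
k=12  .....
.....
....o
.....
.....
ooooo
k=13  ooooo
.....
.....
.....
ooooo
ooooo
k=14  .....
ooooo
.....
ooooo
.....
.....
k=15  ooooo
ooooo
.....
ooooo
ooooo
.....

20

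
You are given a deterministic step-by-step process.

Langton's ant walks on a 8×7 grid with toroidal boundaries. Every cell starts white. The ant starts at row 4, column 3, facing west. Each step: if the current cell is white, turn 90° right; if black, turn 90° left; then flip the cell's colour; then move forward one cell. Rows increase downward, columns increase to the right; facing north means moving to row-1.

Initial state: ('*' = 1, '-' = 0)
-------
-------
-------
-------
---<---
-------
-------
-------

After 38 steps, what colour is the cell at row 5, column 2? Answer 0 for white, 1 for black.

gen 0: -------
-------
-------
-------
---<---
-------
-------
-------
gen 1: -------
-------
-------
---^---
---*---
-------
-------
-------
gen 2: -------
-------
-------
---*>--
---*---
-------
-------
-------
gen 3: -------
-------
-------
---**--
---*v--
-------
-------
-------
gen 4: -------
-------
-------
---**--
---<*--
-------
-------
-------
gen 5: -------
-------
-------
---**--
----*--
---v---
-------
-------
gen 6: -------
-------
-------
---**--
----*--
--<*---
-------
-------
gen 7: -------
-------
-------
---**--
--^-*--
--**---
-------
-------
gen 8: -------
-------
-------
---**--
--*>*--
--**---
-------
-------
gen 9: -------
-------
-------
---**--
--***--
--*v---
-------
-------
gen 10: -------
-------
-------
---**--
--***--
--*->--
-------
-------
gen 11: -------
-------
-------
---**--
--***--
--*-*--
----v--
-------
gen 12: -------
-------
-------
---**--
--***--
--*-*--
---<*--
-------
gen 13: -------
-------
-------
---**--
--***--
--*^*--
---**--
-------
gen 14: -------
-------
-------
---**--
--***--
--**>--
---**--
-------
gen 15: -------
-------
-------
---**--
--**^--
--**---
---**--
-------
gen 16: -------
-------
-------
---**--
--*<---
--**---
---**--
-------
gen 17: -------
-------
-------
---**--
--*----
--*v---
---**--
-------
gen 18: -------
-------
-------
---**--
--*----
--*->--
---**--
-------
gen 19: -------
-------
-------
---**--
--*----
--*-*--
---*v--
-------
gen 20: -------
-------
-------
---**--
--*----
--*-*--
---*->-
-------
gen 21: -------
-------
-------
---**--
--*----
--*-*--
---*-*-
-----v-
gen 22: -------
-------
-------
---**--
--*----
--*-*--
---*-*-
----<*-
gen 23: -------
-------
-------
---**--
--*----
--*-*--
---*^*-
----**-
gen 24: -------
-------
-------
---**--
--*----
--*-*--
---**>-
----**-
gen 25: -------
-------
-------
---**--
--*----
--*-*^-
---**--
----**-
gen 26: -------
-------
-------
---**--
--*----
--*-**>
---**--
----**-
gen 27: -------
-------
-------
---**--
--*----
--*-***
---**-v
----**-
gen 28: -------
-------
-------
---**--
--*----
--*-***
---**<*
----**-
gen 29: -------
-------
-------
---**--
--*----
--*-*^*
---****
----**-
gen 30: -------
-------
-------
---**--
--*----
--*-<-*
---****
----**-
gen 31: -------
-------
-------
---**--
--*----
--*---*
---*v**
----**-
gen 32: -------
-------
-------
---**--
--*----
--*---*
---*->*
----**-
gen 33: -------
-------
-------
---**--
--*----
--*--^*
---*--*
----**-
gen 34: -------
-------
-------
---**--
--*----
--*--*>
---*--*
----**-
gen 35: -------
-------
-------
---**--
--*---^
--*--*-
---*--*
----**-
gen 36: -------
-------
-------
---**--
>-*---*
--*--*-
---*--*
----**-
gen 37: -------
-------
-------
---**--
*-*---*
v-*--*-
---*--*
----**-
gen 38: -------
-------
-------
---**--
*-*---*
*-*--*<
---*--*
----**-

1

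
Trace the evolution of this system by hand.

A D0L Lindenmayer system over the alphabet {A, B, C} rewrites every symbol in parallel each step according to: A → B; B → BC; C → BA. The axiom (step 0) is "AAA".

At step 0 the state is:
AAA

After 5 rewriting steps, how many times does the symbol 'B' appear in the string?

21

t=0: AAA
t=1: BBB
t=2: BCBCBC
t=3: BCBABCBABCBA
t=4: BCBABCBBCBABCBBCBABCB
t=5: BCBABCBBCBABCBCBABCBBCBABCBCBABCBBCBABC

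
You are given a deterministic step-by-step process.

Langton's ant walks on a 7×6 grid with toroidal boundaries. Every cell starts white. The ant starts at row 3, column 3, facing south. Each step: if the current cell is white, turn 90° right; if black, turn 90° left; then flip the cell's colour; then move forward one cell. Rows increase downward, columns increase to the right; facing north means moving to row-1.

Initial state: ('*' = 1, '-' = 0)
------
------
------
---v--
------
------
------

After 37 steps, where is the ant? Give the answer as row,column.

k=0  ------
------
------
---v--
------
------
------
k=1  ------
------
------
--<*--
------
------
------
k=2  ------
------
--^---
--**--
------
------
------
k=3  ------
------
--*>--
--**--
------
------
------
k=4  ------
------
--**--
--*v--
------
------
------
k=5  ------
------
--**--
--*->-
------
------
------
k=6  ------
------
--**--
--*-*-
----v-
------
------
k=7  ------
------
--**--
--*-*-
---<*-
------
------
k=8  ------
------
--**--
--*^*-
---**-
------
------
k=9  ------
------
--**--
--**>-
---**-
------
------
k=10  ------
------
--**^-
--**--
---**-
------
------
k=11  ------
------
--***>
--**--
---**-
------
------
k=12  ------
------
--****
--**-v
---**-
------
------
k=13  ------
------
--****
--**<*
---**-
------
------
k=14  ------
------
--**^*
--****
---**-
------
------
k=15  ------
------
--*<-*
--****
---**-
------
------
k=16  ------
------
--*--*
--*v**
---**-
------
------
k=17  ------
------
--*--*
--*->*
---**-
------
------
k=18  ------
------
--*-^*
--*--*
---**-
------
------
k=19  ------
------
--*-*>
--*--*
---**-
------
------
k=20  ------
-----^
--*-*-
--*--*
---**-
------
------
k=21  ------
>----*
--*-*-
--*--*
---**-
------
------
k=22  ------
*----*
v-*-*-
--*--*
---**-
------
------
k=23  ------
*----*
*-*-*<
--*--*
---**-
------
------
k=24  ------
*----^
*-*-**
--*--*
---**-
------
------
k=25  ------
*---<-
*-*-**
--*--*
---**-
------
------
k=26  ----^-
*---*-
*-*-**
--*--*
---**-
------
------
k=27  ----*>
*---*-
*-*-**
--*--*
---**-
------
------
k=28  ----**
*---*v
*-*-**
--*--*
---**-
------
------
k=29  ----**
*---<*
*-*-**
--*--*
---**-
------
------
k=30  ----**
*----*
*-*-v*
--*--*
---**-
------
------
k=31  ----**
*----*
*-*-->
--*--*
---**-
------
------
k=32  ----**
*----^
*-*---
--*--*
---**-
------
------
k=33  ----**
*---<-
*-*---
--*--*
---**-
------
------
k=34  ----^*
*---*-
*-*---
--*--*
---**-
------
------
k=35  ---<-*
*---*-
*-*---
--*--*
---**-
------
------
k=36  ---*-*
*---*-
*-*---
--*--*
---**-
------
---^--
k=37  ---*-*
*---*-
*-*---
--*--*
---**-
------
---*>-

6,4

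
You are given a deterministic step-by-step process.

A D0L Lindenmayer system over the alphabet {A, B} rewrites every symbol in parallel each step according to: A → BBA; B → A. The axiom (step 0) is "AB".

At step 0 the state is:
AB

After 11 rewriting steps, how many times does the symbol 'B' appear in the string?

step 0: AB
step 1: BBAA
step 2: AABBABBA
step 3: BBABBAAABBAAABBA
step 4: AABBAAABBABBABBAAABBABBABBAAABBA
step 5: BBABBAAABBABBABBAAABBAAABBAAABBABBABBAAABBAAABBAAABBABBABBAAABBA
step 6: AABBAAABBABBABBAAABBAAABBAAABBABBABBAAABBABBABBAAABBABBABB…ABBABBABBAAABBABBABBAAABBABBABBAAABBAAABBAAABBABBABBAAABBA  (len 128)
step 7: BBABBAAABBABBABBAAABBAAABBAAABBABBABBAAABBABBABBAAABBABBAB…ABBABBABBAAABBABBABBAAABBABBABBAAABBAAABBAAABBABBABBAAABBA  (len 256)
step 8: AABBAAABBABBABBAAABBAAABBAAABBABBABBAAABBABBABBAAABBABBABB…ABBABBABBAAABBABBABBAAABBABBABBAAABBAAABBAAABBABBABBAAABBA  (len 512)
step 9: BBABBAAABBABBABBAAABBAAABBAAABBABBABBAAABBABBABBAAABBABBAB…ABBABBABBAAABBABBABBAAABBABBABBAAABBAAABBAAABBABBABBAAABBA  (len 1024)
step 10: AABBAAABBABBABBAAABBAAABBAAABBABBABBAAABBABBABBAAABBABBABB…ABBABBABBAAABBABBABBAAABBABBABBAAABBAAABBAAABBABBABBAAABBA  (len 2048)
step 11: BBABBAAABBABBABBAAABBAAABBAAABBABBABBAAABBABBABBAAABBABBAB…ABBABBABBAAABBABBABBAAABBABBABBAAABBAAABBAAABBABBABBAAABBA  (len 4096)

2048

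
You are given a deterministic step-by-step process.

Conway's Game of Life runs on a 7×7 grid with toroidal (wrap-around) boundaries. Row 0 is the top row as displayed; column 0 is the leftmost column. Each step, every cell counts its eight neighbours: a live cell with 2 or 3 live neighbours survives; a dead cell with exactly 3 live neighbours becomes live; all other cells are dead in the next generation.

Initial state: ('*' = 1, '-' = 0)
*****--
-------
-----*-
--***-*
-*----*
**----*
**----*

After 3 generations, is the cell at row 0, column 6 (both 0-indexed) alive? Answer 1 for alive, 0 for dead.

0) *****--
-------
-----*-
--***-*
-*----*
**----*
**----*
1) --**--*
-****--
---***-
*-***-*
-*-*--*
--*--*-
---*-*-
2) -*---*-
-*-----
*-----*
**----*
-*----*
--**-**
---*-**
3) *-*-***
-*----*
------*
-*---*-
-*-----
--**---
*--*---

1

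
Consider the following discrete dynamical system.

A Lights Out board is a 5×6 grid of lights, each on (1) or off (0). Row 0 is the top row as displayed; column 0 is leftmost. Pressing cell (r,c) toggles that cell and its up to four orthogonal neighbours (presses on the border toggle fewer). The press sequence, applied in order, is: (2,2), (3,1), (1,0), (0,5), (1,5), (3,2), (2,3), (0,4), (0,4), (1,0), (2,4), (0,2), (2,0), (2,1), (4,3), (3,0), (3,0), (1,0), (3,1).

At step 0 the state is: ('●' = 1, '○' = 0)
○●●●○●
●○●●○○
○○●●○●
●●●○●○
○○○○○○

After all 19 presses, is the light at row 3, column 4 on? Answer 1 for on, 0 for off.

0

gen 0: ○●●●○●
●○●●○○
○○●●○●
●●●○●○
○○○○○○
gen 1: ○●●●○●
●○○●○○
○●○○○●
●●○○●○
○○○○○○
gen 2: ○●●●○●
●○○●○○
○○○○○●
○○●○●○
○●○○○○
gen 3: ●●●●○●
○●○●○○
●○○○○●
○○●○●○
○●○○○○
gen 4: ●●●●●○
○●○●○●
●○○○○●
○○●○●○
○●○○○○
gen 5: ●●●●●●
○●○●●○
●○○○○○
○○●○●○
○●○○○○
gen 6: ●●●●●●
○●○●●○
●○●○○○
○●○●●○
○●●○○○
gen 7: ●●●●●●
○●○○●○
●○○●●○
○●○○●○
○●●○○○
gen 8: ●●●○○○
○●○○○○
●○○●●○
○●○○●○
○●●○○○
gen 9: ●●●●●●
○●○○●○
●○○●●○
○●○○●○
○●●○○○
gen 10: ○●●●●●
●○○○●○
○○○●●○
○●○○●○
○●●○○○
gen 11: ○●●●●●
●○○○○○
○○○○○●
○●○○○○
○●●○○○
gen 12: ○○○○●●
●○●○○○
○○○○○●
○●○○○○
○●●○○○
gen 13: ○○○○●●
○○●○○○
●●○○○●
●●○○○○
○●●○○○
gen 14: ○○○○●●
○●●○○○
○○●○○●
●○○○○○
○●●○○○
gen 15: ○○○○●●
○●●○○○
○○●○○●
●○○●○○
○●○●●○
gen 16: ○○○○●●
○●●○○○
●○●○○●
○●○●○○
●●○●●○
gen 17: ○○○○●●
○●●○○○
○○●○○●
●○○●○○
○●○●●○
gen 18: ●○○○●●
●○●○○○
●○●○○●
●○○●○○
○●○●●○
gen 19: ●○○○●●
●○●○○○
●●●○○●
○●●●○○
○○○●●○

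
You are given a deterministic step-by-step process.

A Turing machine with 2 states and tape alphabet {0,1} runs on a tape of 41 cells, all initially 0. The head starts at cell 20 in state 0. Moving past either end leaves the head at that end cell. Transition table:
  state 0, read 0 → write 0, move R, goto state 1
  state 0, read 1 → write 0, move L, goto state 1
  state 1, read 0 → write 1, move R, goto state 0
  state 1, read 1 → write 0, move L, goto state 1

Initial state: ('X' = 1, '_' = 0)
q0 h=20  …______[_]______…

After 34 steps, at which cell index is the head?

37

[0] q0 h=20  …______[_]______…
[1] q1 h=21  …______[_]______…
[2] q0 h=22  …_____X[_]______…
[3] q1 h=23  …____X_[_]______…
[4] q0 h=24  …___X_X[_]______…
[5] q1 h=25  …__X_X_[_]______…
[6] q0 h=26  …_X_X_X[_]______…
[7] q1 h=27  …X_X_X_[_]______…
[8] q0 h=28  …_X_X_X[_]______…
[9] q1 h=29  …X_X_X_[_]______…
[10] q0 h=30  …_X_X_X[_]______…
[11] q1 h=31  …X_X_X_[_]______…
[12] q0 h=32  …_X_X_X[_]______…
[13] q1 h=33  …X_X_X_[_]______…
[14] q0 h=34  …_X_X_X[_]______|
[15] q1 h=35  …X_X_X_[_]_____|
[16] q0 h=36  …_X_X_X[_]____|
[17] q1 h=37  …X_X_X_[_]___|
[18] q0 h=38  …_X_X_X[_]__|
[19] q1 h=39  …X_X_X_[_]_|
[20] q0 h=40  …_X_X_X[_]|
[21] q1 h=40  …_X_X_X[_]|
[22] q0 h=40  …_X_X_X[X]|
[23] q1 h=39  …X_X_X_[X]_|
[24] q1 h=38  …_X_X_X[_]__|
[25] q0 h=39  …X_X_XX[_]_|
[26] q1 h=40  …_X_XX_[_]|
[27] q0 h=40  …_X_XX_[X]|
[28] q1 h=39  …X_X_XX[_]_|
[29] q0 h=40  …_X_XXX[_]|
[30] q1 h=40  …_X_XXX[_]|
[31] q0 h=40  …_X_XXX[X]|
[32] q1 h=39  …X_X_XX[X]_|
[33] q1 h=38  …_X_X_X[X]__|
[34] q1 h=37  …X_X_X_[X]___|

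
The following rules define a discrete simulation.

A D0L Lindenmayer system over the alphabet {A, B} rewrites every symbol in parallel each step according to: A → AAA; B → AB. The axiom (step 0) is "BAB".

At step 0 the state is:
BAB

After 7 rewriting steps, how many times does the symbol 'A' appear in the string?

k=0  BAB
k=1  ABAAAAB
k=2  AAAABAAAAAAAAAAAAAB
k=3  AAAAAAAAAAAAABAAAAAAAAAAAAAAAAAAAAAAAAAAAAAAAAAAAAAAAAB
k=4  AAAAAAAAAAAAAAAAAAAAAAAAAAAAAAAAAAAAAAAABAAAAAAAAAAAAAAAAA…AAAAAAAAAAAAAAAAAAAAAAAAAAAAAAAAAAAAAAAAAAAAAAAAAAAAAAAAAB  (len 163)
k=5  AAAAAAAAAAAAAAAAAAAAAAAAAAAAAAAAAAAAAAAAAAAAAAAAAAAAAAAAAA…AAAAAAAAAAAAAAAAAAAAAAAAAAAAAAAAAAAAAAAAAAAAAAAAAAAAAAAAAB  (len 487)
k=6  AAAAAAAAAAAAAAAAAAAAAAAAAAAAAAAAAAAAAAAAAAAAAAAAAAAAAAAAAA…AAAAAAAAAAAAAAAAAAAAAAAAAAAAAAAAAAAAAAAAAAAAAAAAAAAAAAAAAB  (len 1459)
k=7  AAAAAAAAAAAAAAAAAAAAAAAAAAAAAAAAAAAAAAAAAAAAAAAAAAAAAAAAAA…AAAAAAAAAAAAAAAAAAAAAAAAAAAAAAAAAAAAAAAAAAAAAAAAAAAAAAAAAB  (len 4375)

4373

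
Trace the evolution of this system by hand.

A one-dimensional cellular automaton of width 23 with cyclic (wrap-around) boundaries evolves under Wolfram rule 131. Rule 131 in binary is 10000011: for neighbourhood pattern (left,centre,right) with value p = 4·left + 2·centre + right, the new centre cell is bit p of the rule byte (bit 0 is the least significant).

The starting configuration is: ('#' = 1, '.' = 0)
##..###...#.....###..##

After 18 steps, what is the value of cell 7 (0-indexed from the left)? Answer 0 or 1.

0

k=0  ##..###...#.....###..##
k=1  #..#.#..##..####.#..#.#
k=2  ..#....#...#.##....#...
k=3  ##..###..##.....###..##
k=4  #..#.#..#...####.#..#.#
k=5  ..#....#..##.##....#...
k=6  ##..###..#......###..##
k=7  #..#.#..#..#####.#..#.#
k=8  ..#....#..#.###....#...
k=9  ##..###..#...#..###..##
k=10  #..#.#..#..##..#.#..#.#
k=11  ..#....#..#...#....#...
k=12  ##..###..#..##..###..##
k=13  #..#.#..#..#...#.#..#.#
k=14  ..#....#..#..##....#...
k=15  ##..###..#..#...###..##
k=16  #..#.#..#..#..##.#..#.#
k=17  ..#....#..#..#.....#...
k=18  ##..###..#..#..####..##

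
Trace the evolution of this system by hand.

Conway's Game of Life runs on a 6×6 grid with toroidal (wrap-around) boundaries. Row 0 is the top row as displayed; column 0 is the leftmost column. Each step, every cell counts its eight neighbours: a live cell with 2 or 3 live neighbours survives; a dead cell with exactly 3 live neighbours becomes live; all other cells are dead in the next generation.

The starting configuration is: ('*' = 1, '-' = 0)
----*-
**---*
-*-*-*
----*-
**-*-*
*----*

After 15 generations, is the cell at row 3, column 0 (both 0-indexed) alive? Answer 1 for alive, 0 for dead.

gen 0: ----*-
**---*
-*-*-*
----*-
**-*-*
*----*
gen 1: -*--*-
-**--*
-**--*
-*-*--
-*----
-*----
gen 2: -*----
---***
---**-
-*----
**----
***---
gen 3: -*-***
--**-*
--**-*
***---
------
--*---
gen 4: **---*
-*---*
-----*
****--
--*---
--***-
gen 5: -*-*-*
-*--**
----**
****--
----*-
*-****
gen 6: -*----
--**--
------
****--
------
***---
gen 7: *--*--
--*---
------
-**---
---*--
***---
gen 8: *--*--
------
-**---
--*---
*--*--
****--
gen 9: *--*--
-**---
-**---
--**--
*--*--
*--***
gen 10: *--*--
*--*--
------
---*--
**----
****--
gen 11: *--***
------
------
------
*--*--
---*-*
gen 12: *--*-*
----**
------
------
----*-
--**--
gen 13: *-**-*
*---**
------
------
---*--
--**-*
gen 14: --*---
**-**-
-----*
------
--***-
**---*
gen 15: --***-
******
*---**
---**-
******
**--**

0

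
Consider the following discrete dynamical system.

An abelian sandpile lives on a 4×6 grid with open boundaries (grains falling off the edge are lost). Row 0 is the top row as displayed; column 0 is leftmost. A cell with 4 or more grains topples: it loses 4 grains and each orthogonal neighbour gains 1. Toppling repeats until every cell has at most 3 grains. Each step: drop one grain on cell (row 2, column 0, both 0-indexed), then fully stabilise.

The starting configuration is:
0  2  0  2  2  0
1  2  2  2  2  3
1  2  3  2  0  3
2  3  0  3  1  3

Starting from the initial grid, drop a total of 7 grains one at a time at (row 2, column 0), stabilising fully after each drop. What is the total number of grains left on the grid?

43

step 0: 0  2  0  2  2  0
1  2  2  2  2  3
1  2  3  2  0  3
2  3  0  3  1  3
step 1: 0  2  0  2  2  0
1  2  2  2  2  3
2  2  3  2  0  3
2  3  0  3  1  3
step 2: 0  2  0  2  2  0
1  2  2  2  2  3
3  2  3  2  0  3
2  3  0  3  1  3
step 3: 0  2  0  2  2  0
2  2  2  2  2  3
0  3  3  2  0  3
3  3  0  3  1  3
step 4: 0  2  0  2  2  0
2  2  2  2  2  3
1  3  3  2  0  3
3  3  0  3  1  3
step 5: 0  2  0  2  2  0
2  2  2  2  2  3
2  3  3  2  0  3
3  3  0  3  1  3
step 6: 0  2  0  2  2  0
2  2  2  2  2  3
3  3  3  2  0  3
3  3  0  3  1  3
step 7: 0  2  0  2  2  0
3  3  3  2  2  3
2  2  0  3  0  3
1  1  2  3  1  3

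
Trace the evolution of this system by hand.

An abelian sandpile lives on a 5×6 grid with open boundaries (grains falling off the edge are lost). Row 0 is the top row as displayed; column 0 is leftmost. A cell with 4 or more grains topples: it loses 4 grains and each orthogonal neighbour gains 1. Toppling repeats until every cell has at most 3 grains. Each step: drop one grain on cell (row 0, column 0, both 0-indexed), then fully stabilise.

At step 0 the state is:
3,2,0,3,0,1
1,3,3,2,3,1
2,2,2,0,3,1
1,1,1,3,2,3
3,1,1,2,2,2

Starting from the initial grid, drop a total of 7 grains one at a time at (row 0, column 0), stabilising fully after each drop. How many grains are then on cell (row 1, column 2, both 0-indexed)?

0

gen 0: 3,2,0,3,0,1
1,3,3,2,3,1
2,2,2,0,3,1
1,1,1,3,2,3
3,1,1,2,2,2
gen 1: 0,3,0,3,0,1
2,3,3,2,3,1
2,2,2,0,3,1
1,1,1,3,2,3
3,1,1,2,2,2
gen 2: 1,3,0,3,0,1
2,3,3,2,3,1
2,2,2,0,3,1
1,1,1,3,2,3
3,1,1,2,2,2
gen 3: 2,3,0,3,0,1
2,3,3,2,3,1
2,2,2,0,3,1
1,1,1,3,2,3
3,1,1,2,2,2
gen 4: 3,3,0,3,0,1
2,3,3,2,3,1
2,2,2,0,3,1
1,1,1,3,2,3
3,1,1,2,2,2
gen 5: 2,1,2,3,0,1
0,2,0,3,3,1
3,3,3,0,3,1
1,1,1,3,2,3
3,1,1,2,2,2
gen 6: 3,1,2,3,0,1
0,2,0,3,3,1
3,3,3,0,3,1
1,1,1,3,2,3
3,1,1,2,2,2
gen 7: 0,2,2,3,0,1
1,2,0,3,3,1
3,3,3,0,3,1
1,1,1,3,2,3
3,1,1,2,2,2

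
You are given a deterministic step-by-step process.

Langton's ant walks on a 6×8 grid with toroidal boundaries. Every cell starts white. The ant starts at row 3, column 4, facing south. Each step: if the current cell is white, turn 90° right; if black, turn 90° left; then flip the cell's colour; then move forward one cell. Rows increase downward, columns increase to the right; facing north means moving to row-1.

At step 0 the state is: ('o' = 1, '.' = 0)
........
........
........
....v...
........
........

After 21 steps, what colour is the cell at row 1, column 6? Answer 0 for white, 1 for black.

1

gen 0: ........
........
........
....v...
........
........
gen 1: ........
........
........
...<o...
........
........
gen 2: ........
........
...^....
...oo...
........
........
gen 3: ........
........
...o>...
...oo...
........
........
gen 4: ........
........
...oo...
...ov...
........
........
gen 5: ........
........
...oo...
...o.>..
........
........
gen 6: ........
........
...oo...
...o.o..
.....v..
........
gen 7: ........
........
...oo...
...o.o..
....<o..
........
gen 8: ........
........
...oo...
...o^o..
....oo..
........
gen 9: ........
........
...oo...
...oo>..
....oo..
........
gen 10: ........
........
...oo^..
...oo...
....oo..
........
gen 11: ........
........
...ooo>.
...oo...
....oo..
........
gen 12: ........
........
...oooo.
...oo.v.
....oo..
........
gen 13: ........
........
...oooo.
...oo<o.
....oo..
........
gen 14: ........
........
...oo^o.
...oooo.
....oo..
........
gen 15: ........
........
...o<.o.
...oooo.
....oo..
........
gen 16: ........
........
...o..o.
...ovoo.
....oo..
........
gen 17: ........
........
...o..o.
...o.>o.
....oo..
........
gen 18: ........
........
...o.^o.
...o..o.
....oo..
........
gen 19: ........
........
...o.o>.
...o..o.
....oo..
........
gen 20: ........
......^.
...o.o..
...o..o.
....oo..
........
gen 21: ........
......o>
...o.o..
...o..o.
....oo..
........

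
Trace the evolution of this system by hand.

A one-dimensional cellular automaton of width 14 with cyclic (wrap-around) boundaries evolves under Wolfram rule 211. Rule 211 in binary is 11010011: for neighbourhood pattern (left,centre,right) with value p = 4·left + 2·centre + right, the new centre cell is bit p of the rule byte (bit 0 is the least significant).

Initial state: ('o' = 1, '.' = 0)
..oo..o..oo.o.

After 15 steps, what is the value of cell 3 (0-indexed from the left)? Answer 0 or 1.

t=0: ..oo..o..oo.o.
t=1: oo.ooo.oo.o..o
t=2: oo..oo..o..oo.
t=3: .ooo.ooo.oo.o.
t=4: o.oo..oo..o..o
t=5: o..ooo.ooo.oo.
t=6: .oo.oo..oo..o.
t=7: o.o..ooo.ooo.o
t=8: o..oo.oo..oo..
t=9: .oo.o..ooo.ooo
t=10: ..o..oo.oo..oo
t=11: oo.oo.o..ooo.o
t=12: oo..o..oo.oo..
t=13: .ooo.oo.o..ooo
t=14: ..oo..o..oo.oo
t=15: oo.ooo.oo.o..o

1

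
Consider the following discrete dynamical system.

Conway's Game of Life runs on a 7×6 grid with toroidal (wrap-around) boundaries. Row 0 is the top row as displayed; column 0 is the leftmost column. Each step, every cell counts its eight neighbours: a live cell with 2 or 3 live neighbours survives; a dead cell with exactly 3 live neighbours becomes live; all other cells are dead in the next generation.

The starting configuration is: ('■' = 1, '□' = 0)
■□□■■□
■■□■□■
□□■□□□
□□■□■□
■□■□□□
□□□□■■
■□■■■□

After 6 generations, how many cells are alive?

0) ■□□■■□
■■□■□■
□□■□□□
□□■□■□
■□■□□□
□□□□■■
■□■■■□
1) □□□□□□
■■□■□■
■□■□■■
□□■□□□
□■□□■□
■□■□■□
■■■□□□
2) □□□□□■
□■■■□□
□□■□■□
■□■□■□
□■■□□■
■□■□□□
■□■■□■
3) □□□□□■
□■■■■□
□□□□■■
■□■□■□
□□■□□■
□□□□■□
■□■■■■
4) □□□□□□
■□■■□□
■□□□□□
■■□□■□
□■□□■■
■■■□□□
■□□■□□
5) □■■■□□
□■□□□□
■□■■□□
□■□□■□
□□□■■□
□□■■■□
■□■□□□
6) ■□□■□□
■□□□□□
■□■■□□
□■□□■■
□□□□□■
□■■□■■
□□□□■□

15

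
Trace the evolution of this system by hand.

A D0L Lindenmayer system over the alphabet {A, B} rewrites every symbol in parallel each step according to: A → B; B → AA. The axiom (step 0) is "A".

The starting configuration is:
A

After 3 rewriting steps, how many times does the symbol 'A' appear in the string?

step 0: A
step 1: B
step 2: AA
step 3: BB

0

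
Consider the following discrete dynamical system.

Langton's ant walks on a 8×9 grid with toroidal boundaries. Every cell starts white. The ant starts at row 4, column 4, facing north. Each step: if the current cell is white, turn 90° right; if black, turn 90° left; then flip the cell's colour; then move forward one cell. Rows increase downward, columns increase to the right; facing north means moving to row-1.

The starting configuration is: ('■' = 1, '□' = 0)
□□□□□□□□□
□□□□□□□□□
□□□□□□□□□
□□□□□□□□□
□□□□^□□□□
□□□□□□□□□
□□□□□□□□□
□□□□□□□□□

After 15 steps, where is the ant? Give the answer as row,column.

5,4

t=0: □□□□□□□□□
□□□□□□□□□
□□□□□□□□□
□□□□□□□□□
□□□□^□□□□
□□□□□□□□□
□□□□□□□□□
□□□□□□□□□
t=1: □□□□□□□□□
□□□□□□□□□
□□□□□□□□□
□□□□□□□□□
□□□□■>□□□
□□□□□□□□□
□□□□□□□□□
□□□□□□□□□
t=2: □□□□□□□□□
□□□□□□□□□
□□□□□□□□□
□□□□□□□□□
□□□□■■□□□
□□□□□v□□□
□□□□□□□□□
□□□□□□□□□
t=3: □□□□□□□□□
□□□□□□□□□
□□□□□□□□□
□□□□□□□□□
□□□□■■□□□
□□□□<■□□□
□□□□□□□□□
□□□□□□□□□
t=4: □□□□□□□□□
□□□□□□□□□
□□□□□□□□□
□□□□□□□□□
□□□□^■□□□
□□□□■■□□□
□□□□□□□□□
□□□□□□□□□
t=5: □□□□□□□□□
□□□□□□□□□
□□□□□□□□□
□□□□□□□□□
□□□<□■□□□
□□□□■■□□□
□□□□□□□□□
□□□□□□□□□
t=6: □□□□□□□□□
□□□□□□□□□
□□□□□□□□□
□□□^□□□□□
□□□■□■□□□
□□□□■■□□□
□□□□□□□□□
□□□□□□□□□
t=7: □□□□□□□□□
□□□□□□□□□
□□□□□□□□□
□□□■>□□□□
□□□■□■□□□
□□□□■■□□□
□□□□□□□□□
□□□□□□□□□
t=8: □□□□□□□□□
□□□□□□□□□
□□□□□□□□□
□□□■■□□□□
□□□■v■□□□
□□□□■■□□□
□□□□□□□□□
□□□□□□□□□
t=9: □□□□□□□□□
□□□□□□□□□
□□□□□□□□□
□□□■■□□□□
□□□<■■□□□
□□□□■■□□□
□□□□□□□□□
□□□□□□□□□
t=10: □□□□□□□□□
□□□□□□□□□
□□□□□□□□□
□□□■■□□□□
□□□□■■□□□
□□□v■■□□□
□□□□□□□□□
□□□□□□□□□
t=11: □□□□□□□□□
□□□□□□□□□
□□□□□□□□□
□□□■■□□□□
□□□□■■□□□
□□<■■■□□□
□□□□□□□□□
□□□□□□□□□
t=12: □□□□□□□□□
□□□□□□□□□
□□□□□□□□□
□□□■■□□□□
□□^□■■□□□
□□■■■■□□□
□□□□□□□□□
□□□□□□□□□
t=13: □□□□□□□□□
□□□□□□□□□
□□□□□□□□□
□□□■■□□□□
□□■>■■□□□
□□■■■■□□□
□□□□□□□□□
□□□□□□□□□
t=14: □□□□□□□□□
□□□□□□□□□
□□□□□□□□□
□□□■■□□□□
□□■■■■□□□
□□■v■■□□□
□□□□□□□□□
□□□□□□□□□
t=15: □□□□□□□□□
□□□□□□□□□
□□□□□□□□□
□□□■■□□□□
□□■■■■□□□
□□■□>■□□□
□□□□□□□□□
□□□□□□□□□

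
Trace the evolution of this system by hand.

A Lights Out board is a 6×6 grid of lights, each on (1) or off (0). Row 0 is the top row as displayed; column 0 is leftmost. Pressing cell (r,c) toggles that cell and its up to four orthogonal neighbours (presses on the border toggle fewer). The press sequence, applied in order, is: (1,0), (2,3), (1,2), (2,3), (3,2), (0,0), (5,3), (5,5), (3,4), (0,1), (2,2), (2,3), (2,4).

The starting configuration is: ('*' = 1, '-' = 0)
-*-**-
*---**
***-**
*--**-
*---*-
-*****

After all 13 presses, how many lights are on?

19

step 0: -*-**-
*---**
***-**
*--**-
*---*-
-*****
step 1: **-**-
-*--**
-**-**
*--**-
*---*-
-*****
step 2: **-**-
-*-***
-*-*-*
*---*-
*---*-
-*****
step 3: *****-
--*-**
-***-*
*---*-
*---*-
-*****
step 4: *****-
--****
-*--**
*--**-
*---*-
-*****
step 5: *****-
--****
-**-**
***-*-
*-*-*-
-*****
step 6: --***-
*-****
-**-**
***-*-
*-*-*-
-*****
step 7: --***-
*-****
-**-**
***-*-
*-***-
-*---*
step 8: --***-
*-****
-**-**
***-*-
*-****
-*--*-
step 9: --***-
*-****
-**--*
****-*
*-**-*
-*--*-
step 10: **-**-
******
-**--*
****-*
*-**-*
-*--*-
step 11: **-**-
**-***
---*-*
**-*-*
*-**-*
-*--*-
step 12: **-**-
**--**
--*-**
**---*
*-**-*
-*--*-
step 13: **-**-
**---*
--**--
**--**
*-**-*
-*--*-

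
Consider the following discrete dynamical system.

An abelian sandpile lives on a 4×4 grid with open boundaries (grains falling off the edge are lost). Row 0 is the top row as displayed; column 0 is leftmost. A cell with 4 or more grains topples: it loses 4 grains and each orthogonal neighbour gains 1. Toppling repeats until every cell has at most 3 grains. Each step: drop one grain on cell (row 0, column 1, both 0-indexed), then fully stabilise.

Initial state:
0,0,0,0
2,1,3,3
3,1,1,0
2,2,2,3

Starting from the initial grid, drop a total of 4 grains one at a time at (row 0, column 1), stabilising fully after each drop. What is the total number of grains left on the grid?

26

0) 0,0,0,0
2,1,3,3
3,1,1,0
2,2,2,3
1) 0,1,0,0
2,1,3,3
3,1,1,0
2,2,2,3
2) 0,2,0,0
2,1,3,3
3,1,1,0
2,2,2,3
3) 0,3,0,0
2,1,3,3
3,1,1,0
2,2,2,3
4) 1,0,1,0
2,2,3,3
3,1,1,0
2,2,2,3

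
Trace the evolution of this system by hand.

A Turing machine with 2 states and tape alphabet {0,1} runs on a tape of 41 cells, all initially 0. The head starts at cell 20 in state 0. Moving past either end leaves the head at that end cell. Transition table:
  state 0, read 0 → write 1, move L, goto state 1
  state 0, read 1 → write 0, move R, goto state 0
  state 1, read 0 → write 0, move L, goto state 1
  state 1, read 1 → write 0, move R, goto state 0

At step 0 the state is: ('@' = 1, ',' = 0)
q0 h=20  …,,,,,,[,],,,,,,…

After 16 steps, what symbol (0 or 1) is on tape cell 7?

0

gen 0: q0 h=20  …,,,,,,[,],,,,,,…
gen 1: q1 h=19  …,,,,,,[,]@,,,,,…
gen 2: q1 h=18  …,,,,,,[,],@,,,,…
gen 3: q1 h=17  …,,,,,,[,],,@,,,…
gen 4: q1 h=16  …,,,,,,[,],,,@,,…
gen 5: q1 h=15  …,,,,,,[,],,,,@,…
gen 6: q1 h=14  …,,,,,,[,],,,,,@…
gen 7: q1 h=13  …,,,,,,[,],,,,,,…
gen 8: q1 h=12  …,,,,,,[,],,,,,,…
gen 9: q1 h=11  …,,,,,,[,],,,,,,…
gen 10: q1 h=10  …,,,,,,[,],,,,,,…
gen 11: q1 h= 9  …,,,,,,[,],,,,,,…
gen 12: q1 h= 8  …,,,,,,[,],,,,,,…
gen 13: q1 h= 7  …,,,,,,[,],,,,,,…
gen 14: q1 h= 6  |,,,,,,[,],,,,,,…
gen 15: q1 h= 5  |,,,,,[,],,,,,,…
gen 16: q1 h= 4  |,,,,[,],,,,,,…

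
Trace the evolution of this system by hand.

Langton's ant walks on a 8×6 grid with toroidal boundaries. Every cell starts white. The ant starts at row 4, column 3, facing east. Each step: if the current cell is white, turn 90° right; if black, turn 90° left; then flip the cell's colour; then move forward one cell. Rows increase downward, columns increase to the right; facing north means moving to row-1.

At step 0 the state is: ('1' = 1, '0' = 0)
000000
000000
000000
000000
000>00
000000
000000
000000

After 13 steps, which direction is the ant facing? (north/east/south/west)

south

[0] 000000
000000
000000
000000
000>00
000000
000000
000000
[1] 000000
000000
000000
000000
000100
000v00
000000
000000
[2] 000000
000000
000000
000000
000100
00<100
000000
000000
[3] 000000
000000
000000
000000
00^100
001100
000000
000000
[4] 000000
000000
000000
000000
001>00
001100
000000
000000
[5] 000000
000000
000000
000^00
001000
001100
000000
000000
[6] 000000
000000
000000
0001>0
001000
001100
000000
000000
[7] 000000
000000
000000
000110
0010v0
001100
000000
000000
[8] 000000
000000
000000
000110
001<10
001100
000000
000000
[9] 000000
000000
000000
000^10
001110
001100
000000
000000
[10] 000000
000000
000000
00<010
001110
001100
000000
000000
[11] 000000
000000
00^000
001010
001110
001100
000000
000000
[12] 000000
000000
001>00
001010
001110
001100
000000
000000
[13] 000000
000000
001100
001v10
001110
001100
000000
000000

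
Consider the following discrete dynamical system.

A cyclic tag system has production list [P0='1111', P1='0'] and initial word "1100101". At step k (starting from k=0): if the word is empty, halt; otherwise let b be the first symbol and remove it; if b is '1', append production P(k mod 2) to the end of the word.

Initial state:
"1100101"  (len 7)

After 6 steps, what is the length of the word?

10

step 0: "1100101"  (len 7)
step 1: "1001011111"  (len 10)
step 2: "0010111110"  (len 10)
step 3: "010111110"  (len 9)
step 4: "10111110"  (len 8)
step 5: "01111101111"  (len 11)
step 6: "1111101111"  (len 10)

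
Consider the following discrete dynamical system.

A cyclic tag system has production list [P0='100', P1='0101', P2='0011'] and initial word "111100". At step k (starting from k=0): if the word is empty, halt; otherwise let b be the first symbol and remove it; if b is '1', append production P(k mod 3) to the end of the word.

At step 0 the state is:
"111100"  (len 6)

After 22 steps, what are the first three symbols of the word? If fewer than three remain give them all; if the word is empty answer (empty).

001

k=0  "111100"  (len 6)
k=1  "11100100"  (len 8)
k=2  "11001000101"  (len 11)
k=3  "10010001010011"  (len 14)
k=4  "0010001010011100"  (len 16)
k=5  "010001010011100"  (len 15)
k=6  "10001010011100"  (len 14)
k=7  "0001010011100100"  (len 16)
k=8  "001010011100100"  (len 15)
k=9  "01010011100100"  (len 14)
k=10  "1010011100100"  (len 13)
k=11  "0100111001000101"  (len 16)
k=12  "100111001000101"  (len 15)
k=13  "00111001000101100"  (len 17)
k=14  "0111001000101100"  (len 16)
k=15  "111001000101100"  (len 15)
k=16  "11001000101100100"  (len 17)
k=17  "10010001011001000101"  (len 20)
k=18  "00100010110010001010011"  (len 23)
k=19  "0100010110010001010011"  (len 22)
k=20  "100010110010001010011"  (len 21)
k=21  "000101100100010100110011"  (len 24)
k=22  "00101100100010100110011"  (len 23)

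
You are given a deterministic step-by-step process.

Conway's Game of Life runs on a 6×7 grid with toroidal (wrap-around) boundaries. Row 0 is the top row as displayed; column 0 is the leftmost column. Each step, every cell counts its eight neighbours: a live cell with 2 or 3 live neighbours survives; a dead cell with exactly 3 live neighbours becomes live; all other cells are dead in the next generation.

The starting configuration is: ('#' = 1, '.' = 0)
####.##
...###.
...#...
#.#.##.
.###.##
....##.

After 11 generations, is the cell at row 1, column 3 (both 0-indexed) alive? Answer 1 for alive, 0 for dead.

0

step 0: ####.##
...###.
...#...
#.#.##.
.###.##
....##.
step 1: ###....
##...#.
..#...#
#....#.
###....
.......
step 2: #.#...#
.......
.....#.
#.#....
##....#
.......
step 3: .......
......#
.......
#......
##....#
.......
step 4: .......
.......
.......
##....#
##....#
#......
step 5: .......
.......
#......
.#....#
.......
##....#
step 6: #......
.......
#......
#......
.#....#
#......
step 7: .......
.......
.......
##....#
.#....#
##....#
step 8: #......
.......
#......
.#....#
..#..#.
.#....#
step 9: #......
.......
#......
##....#
.##..##
##....#
step 10: ##....#
.......
##....#
..#..#.
..#..#.
..#..#.
step 11: ##....#
.......
##....#
#.#..#.
.######
#.#..#.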